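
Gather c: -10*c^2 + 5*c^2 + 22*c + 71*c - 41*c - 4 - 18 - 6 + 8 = -5*c^2 + 52*c - 20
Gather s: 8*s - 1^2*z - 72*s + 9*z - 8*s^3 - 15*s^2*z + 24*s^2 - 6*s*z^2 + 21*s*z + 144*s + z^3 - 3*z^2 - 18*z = -8*s^3 + s^2*(24 - 15*z) + s*(-6*z^2 + 21*z + 80) + z^3 - 3*z^2 - 10*z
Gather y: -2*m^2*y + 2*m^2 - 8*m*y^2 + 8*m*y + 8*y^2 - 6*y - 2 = 2*m^2 + y^2*(8 - 8*m) + y*(-2*m^2 + 8*m - 6) - 2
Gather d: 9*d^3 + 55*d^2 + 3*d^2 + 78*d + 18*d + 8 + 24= 9*d^3 + 58*d^2 + 96*d + 32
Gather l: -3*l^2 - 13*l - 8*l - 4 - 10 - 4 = -3*l^2 - 21*l - 18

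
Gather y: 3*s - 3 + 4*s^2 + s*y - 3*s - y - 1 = 4*s^2 + y*(s - 1) - 4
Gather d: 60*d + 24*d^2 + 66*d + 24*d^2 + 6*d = 48*d^2 + 132*d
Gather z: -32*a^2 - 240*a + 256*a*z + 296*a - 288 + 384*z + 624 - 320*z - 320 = -32*a^2 + 56*a + z*(256*a + 64) + 16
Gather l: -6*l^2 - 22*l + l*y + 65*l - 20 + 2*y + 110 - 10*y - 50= -6*l^2 + l*(y + 43) - 8*y + 40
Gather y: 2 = 2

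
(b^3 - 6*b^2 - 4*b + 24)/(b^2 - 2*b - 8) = (b^2 - 8*b + 12)/(b - 4)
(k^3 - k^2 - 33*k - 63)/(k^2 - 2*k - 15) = (k^2 - 4*k - 21)/(k - 5)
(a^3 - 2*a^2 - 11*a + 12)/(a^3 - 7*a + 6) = (a - 4)/(a - 2)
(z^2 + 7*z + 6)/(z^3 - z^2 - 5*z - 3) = (z + 6)/(z^2 - 2*z - 3)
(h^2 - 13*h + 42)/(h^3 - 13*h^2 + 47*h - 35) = (h - 6)/(h^2 - 6*h + 5)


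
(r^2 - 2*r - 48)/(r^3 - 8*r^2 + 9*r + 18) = (r^2 - 2*r - 48)/(r^3 - 8*r^2 + 9*r + 18)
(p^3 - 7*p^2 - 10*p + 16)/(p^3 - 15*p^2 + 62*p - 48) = (p + 2)/(p - 6)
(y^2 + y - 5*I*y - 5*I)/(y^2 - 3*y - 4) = (y - 5*I)/(y - 4)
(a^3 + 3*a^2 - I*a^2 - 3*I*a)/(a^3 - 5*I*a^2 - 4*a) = (a + 3)/(a - 4*I)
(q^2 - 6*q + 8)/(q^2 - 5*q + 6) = (q - 4)/(q - 3)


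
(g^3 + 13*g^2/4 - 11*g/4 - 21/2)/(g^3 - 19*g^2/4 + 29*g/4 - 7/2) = (g^2 + 5*g + 6)/(g^2 - 3*g + 2)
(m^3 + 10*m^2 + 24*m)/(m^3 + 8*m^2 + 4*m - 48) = m/(m - 2)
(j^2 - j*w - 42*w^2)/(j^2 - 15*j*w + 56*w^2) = (-j - 6*w)/(-j + 8*w)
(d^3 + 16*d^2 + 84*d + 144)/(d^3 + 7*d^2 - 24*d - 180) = (d + 4)/(d - 5)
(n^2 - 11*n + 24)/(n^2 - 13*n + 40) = (n - 3)/(n - 5)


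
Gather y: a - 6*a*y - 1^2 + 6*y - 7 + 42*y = a + y*(48 - 6*a) - 8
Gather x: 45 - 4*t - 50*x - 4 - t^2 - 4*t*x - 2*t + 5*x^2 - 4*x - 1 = -t^2 - 6*t + 5*x^2 + x*(-4*t - 54) + 40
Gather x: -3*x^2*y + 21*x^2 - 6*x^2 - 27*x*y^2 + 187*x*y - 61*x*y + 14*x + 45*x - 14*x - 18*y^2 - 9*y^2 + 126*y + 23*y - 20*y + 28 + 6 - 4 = x^2*(15 - 3*y) + x*(-27*y^2 + 126*y + 45) - 27*y^2 + 129*y + 30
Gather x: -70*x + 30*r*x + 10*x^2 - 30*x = 10*x^2 + x*(30*r - 100)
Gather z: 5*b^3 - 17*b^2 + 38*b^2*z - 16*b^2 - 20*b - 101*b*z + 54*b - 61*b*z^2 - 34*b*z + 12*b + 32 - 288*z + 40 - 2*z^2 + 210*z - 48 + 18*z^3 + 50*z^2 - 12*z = 5*b^3 - 33*b^2 + 46*b + 18*z^3 + z^2*(48 - 61*b) + z*(38*b^2 - 135*b - 90) + 24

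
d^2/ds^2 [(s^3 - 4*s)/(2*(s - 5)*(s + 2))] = 15/(s^3 - 15*s^2 + 75*s - 125)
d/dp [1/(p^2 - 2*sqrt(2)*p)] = 2*(-p + sqrt(2))/(p^2*(p - 2*sqrt(2))^2)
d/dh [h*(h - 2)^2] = (h - 2)*(3*h - 2)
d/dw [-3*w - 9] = -3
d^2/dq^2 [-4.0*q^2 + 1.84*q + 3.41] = -8.00000000000000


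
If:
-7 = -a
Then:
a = 7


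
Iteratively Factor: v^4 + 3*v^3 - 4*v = (v)*(v^3 + 3*v^2 - 4) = v*(v + 2)*(v^2 + v - 2) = v*(v + 2)^2*(v - 1)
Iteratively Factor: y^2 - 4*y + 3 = (y - 1)*(y - 3)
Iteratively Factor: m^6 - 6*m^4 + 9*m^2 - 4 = (m - 1)*(m^5 + m^4 - 5*m^3 - 5*m^2 + 4*m + 4) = (m - 1)*(m + 2)*(m^4 - m^3 - 3*m^2 + m + 2) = (m - 1)*(m + 1)*(m + 2)*(m^3 - 2*m^2 - m + 2) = (m - 2)*(m - 1)*(m + 1)*(m + 2)*(m^2 - 1) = (m - 2)*(m - 1)*(m + 1)^2*(m + 2)*(m - 1)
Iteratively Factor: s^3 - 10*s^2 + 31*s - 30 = (s - 3)*(s^2 - 7*s + 10) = (s - 5)*(s - 3)*(s - 2)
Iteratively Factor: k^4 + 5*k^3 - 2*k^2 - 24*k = (k)*(k^3 + 5*k^2 - 2*k - 24) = k*(k + 4)*(k^2 + k - 6) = k*(k + 3)*(k + 4)*(k - 2)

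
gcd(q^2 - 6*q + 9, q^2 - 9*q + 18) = q - 3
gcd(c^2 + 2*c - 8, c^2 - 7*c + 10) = c - 2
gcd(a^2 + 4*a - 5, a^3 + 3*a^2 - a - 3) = a - 1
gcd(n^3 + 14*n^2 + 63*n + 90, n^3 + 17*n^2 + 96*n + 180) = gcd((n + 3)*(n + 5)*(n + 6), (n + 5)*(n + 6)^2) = n^2 + 11*n + 30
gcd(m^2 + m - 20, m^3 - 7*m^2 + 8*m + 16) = m - 4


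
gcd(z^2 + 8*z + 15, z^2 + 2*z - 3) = z + 3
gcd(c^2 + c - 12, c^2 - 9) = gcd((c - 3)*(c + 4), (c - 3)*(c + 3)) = c - 3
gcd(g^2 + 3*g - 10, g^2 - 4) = g - 2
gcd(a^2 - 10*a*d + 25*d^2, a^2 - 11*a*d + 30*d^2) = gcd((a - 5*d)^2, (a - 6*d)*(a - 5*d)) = a - 5*d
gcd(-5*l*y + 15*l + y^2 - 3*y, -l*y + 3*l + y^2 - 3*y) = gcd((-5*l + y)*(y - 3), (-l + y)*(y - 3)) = y - 3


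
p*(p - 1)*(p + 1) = p^3 - p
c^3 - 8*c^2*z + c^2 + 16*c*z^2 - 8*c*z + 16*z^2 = (c + 1)*(c - 4*z)^2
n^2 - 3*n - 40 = (n - 8)*(n + 5)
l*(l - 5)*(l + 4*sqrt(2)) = l^3 - 5*l^2 + 4*sqrt(2)*l^2 - 20*sqrt(2)*l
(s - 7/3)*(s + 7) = s^2 + 14*s/3 - 49/3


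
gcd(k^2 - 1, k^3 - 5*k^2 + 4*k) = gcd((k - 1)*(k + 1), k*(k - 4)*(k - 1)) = k - 1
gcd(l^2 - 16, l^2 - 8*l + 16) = l - 4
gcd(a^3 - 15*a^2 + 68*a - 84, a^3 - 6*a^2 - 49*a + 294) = a^2 - 13*a + 42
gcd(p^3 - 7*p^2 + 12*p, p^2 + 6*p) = p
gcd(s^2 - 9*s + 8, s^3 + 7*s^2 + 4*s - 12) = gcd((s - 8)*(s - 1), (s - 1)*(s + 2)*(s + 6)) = s - 1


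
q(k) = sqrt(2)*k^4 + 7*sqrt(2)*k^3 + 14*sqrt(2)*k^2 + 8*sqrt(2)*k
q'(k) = 4*sqrt(2)*k^3 + 21*sqrt(2)*k^2 + 28*sqrt(2)*k + 8*sqrt(2)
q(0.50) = 11.93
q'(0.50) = 39.24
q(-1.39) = 1.22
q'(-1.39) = -1.54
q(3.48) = 903.76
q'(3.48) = 747.18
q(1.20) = 62.13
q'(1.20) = 111.37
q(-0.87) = -0.57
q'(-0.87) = -4.38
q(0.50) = 11.93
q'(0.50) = 39.24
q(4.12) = 1482.48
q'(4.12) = 1074.18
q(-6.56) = 602.14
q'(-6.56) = -567.35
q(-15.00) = 42468.83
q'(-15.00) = -12992.38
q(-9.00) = 3563.82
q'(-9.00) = -2063.34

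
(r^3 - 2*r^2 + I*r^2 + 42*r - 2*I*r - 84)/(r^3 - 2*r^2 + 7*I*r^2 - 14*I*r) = (r - 6*I)/r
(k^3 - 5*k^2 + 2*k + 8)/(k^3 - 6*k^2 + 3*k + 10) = (k - 4)/(k - 5)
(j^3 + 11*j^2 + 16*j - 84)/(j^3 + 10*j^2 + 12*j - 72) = (j + 7)/(j + 6)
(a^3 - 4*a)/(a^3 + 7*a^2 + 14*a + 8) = a*(a - 2)/(a^2 + 5*a + 4)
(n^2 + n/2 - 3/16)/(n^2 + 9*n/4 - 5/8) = (4*n + 3)/(2*(2*n + 5))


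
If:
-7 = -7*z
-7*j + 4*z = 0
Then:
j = 4/7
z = 1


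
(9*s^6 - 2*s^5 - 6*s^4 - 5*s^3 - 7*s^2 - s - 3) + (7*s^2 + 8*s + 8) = 9*s^6 - 2*s^5 - 6*s^4 - 5*s^3 + 7*s + 5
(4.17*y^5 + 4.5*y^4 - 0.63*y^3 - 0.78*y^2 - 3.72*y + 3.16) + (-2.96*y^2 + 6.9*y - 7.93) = 4.17*y^5 + 4.5*y^4 - 0.63*y^3 - 3.74*y^2 + 3.18*y - 4.77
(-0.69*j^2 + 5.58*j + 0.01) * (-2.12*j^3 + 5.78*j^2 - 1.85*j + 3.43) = 1.4628*j^5 - 15.8178*j^4 + 33.5077*j^3 - 12.6319*j^2 + 19.1209*j + 0.0343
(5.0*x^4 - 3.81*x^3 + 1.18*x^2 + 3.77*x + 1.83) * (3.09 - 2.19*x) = -10.95*x^5 + 23.7939*x^4 - 14.3571*x^3 - 4.6101*x^2 + 7.6416*x + 5.6547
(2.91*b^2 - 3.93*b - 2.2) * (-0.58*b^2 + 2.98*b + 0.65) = -1.6878*b^4 + 10.9512*b^3 - 8.5439*b^2 - 9.1105*b - 1.43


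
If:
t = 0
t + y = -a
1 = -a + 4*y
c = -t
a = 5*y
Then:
No Solution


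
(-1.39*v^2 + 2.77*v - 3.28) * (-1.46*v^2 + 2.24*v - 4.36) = 2.0294*v^4 - 7.1578*v^3 + 17.054*v^2 - 19.4244*v + 14.3008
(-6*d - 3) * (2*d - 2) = -12*d^2 + 6*d + 6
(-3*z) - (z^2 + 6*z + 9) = -z^2 - 9*z - 9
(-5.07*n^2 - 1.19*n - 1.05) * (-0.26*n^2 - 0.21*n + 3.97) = 1.3182*n^4 + 1.3741*n^3 - 19.605*n^2 - 4.5038*n - 4.1685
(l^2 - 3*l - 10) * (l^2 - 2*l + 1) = l^4 - 5*l^3 - 3*l^2 + 17*l - 10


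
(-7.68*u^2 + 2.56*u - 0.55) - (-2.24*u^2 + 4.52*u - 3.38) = -5.44*u^2 - 1.96*u + 2.83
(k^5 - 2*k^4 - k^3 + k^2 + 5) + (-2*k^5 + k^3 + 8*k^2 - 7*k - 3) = -k^5 - 2*k^4 + 9*k^2 - 7*k + 2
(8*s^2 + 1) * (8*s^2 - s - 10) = 64*s^4 - 8*s^3 - 72*s^2 - s - 10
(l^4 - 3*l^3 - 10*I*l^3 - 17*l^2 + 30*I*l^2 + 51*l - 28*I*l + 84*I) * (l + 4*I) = l^5 - 3*l^4 - 6*I*l^4 + 23*l^3 + 18*I*l^3 - 69*l^2 - 96*I*l^2 + 112*l + 288*I*l - 336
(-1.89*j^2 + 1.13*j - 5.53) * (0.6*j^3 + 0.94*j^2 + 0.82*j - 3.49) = -1.134*j^5 - 1.0986*j^4 - 3.8056*j^3 + 2.3245*j^2 - 8.4783*j + 19.2997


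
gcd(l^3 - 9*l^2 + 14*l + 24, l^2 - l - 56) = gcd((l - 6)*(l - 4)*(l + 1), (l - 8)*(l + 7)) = 1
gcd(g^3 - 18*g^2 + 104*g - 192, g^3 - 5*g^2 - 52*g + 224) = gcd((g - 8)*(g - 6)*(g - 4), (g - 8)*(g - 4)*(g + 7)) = g^2 - 12*g + 32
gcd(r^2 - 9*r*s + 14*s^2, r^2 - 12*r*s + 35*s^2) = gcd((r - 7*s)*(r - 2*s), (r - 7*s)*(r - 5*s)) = r - 7*s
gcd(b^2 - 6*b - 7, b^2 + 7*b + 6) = b + 1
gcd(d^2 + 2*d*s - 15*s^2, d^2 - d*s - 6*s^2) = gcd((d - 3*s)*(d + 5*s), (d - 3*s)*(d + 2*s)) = -d + 3*s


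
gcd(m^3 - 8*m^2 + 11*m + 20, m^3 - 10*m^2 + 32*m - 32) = m - 4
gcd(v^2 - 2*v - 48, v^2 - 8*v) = v - 8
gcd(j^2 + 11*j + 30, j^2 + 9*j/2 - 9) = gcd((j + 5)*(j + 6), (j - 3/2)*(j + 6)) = j + 6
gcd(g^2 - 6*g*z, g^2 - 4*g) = g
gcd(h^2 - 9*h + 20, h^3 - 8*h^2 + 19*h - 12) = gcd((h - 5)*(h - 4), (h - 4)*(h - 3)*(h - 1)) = h - 4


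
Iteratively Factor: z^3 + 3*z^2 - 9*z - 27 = (z - 3)*(z^2 + 6*z + 9) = (z - 3)*(z + 3)*(z + 3)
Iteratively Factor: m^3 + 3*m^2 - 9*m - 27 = (m - 3)*(m^2 + 6*m + 9) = (m - 3)*(m + 3)*(m + 3)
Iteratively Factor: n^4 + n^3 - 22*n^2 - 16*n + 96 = (n - 4)*(n^3 + 5*n^2 - 2*n - 24) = (n - 4)*(n - 2)*(n^2 + 7*n + 12) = (n - 4)*(n - 2)*(n + 3)*(n + 4)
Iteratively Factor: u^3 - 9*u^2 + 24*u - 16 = (u - 4)*(u^2 - 5*u + 4) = (u - 4)^2*(u - 1)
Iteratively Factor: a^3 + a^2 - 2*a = (a)*(a^2 + a - 2) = a*(a + 2)*(a - 1)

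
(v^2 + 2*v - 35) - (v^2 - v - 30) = 3*v - 5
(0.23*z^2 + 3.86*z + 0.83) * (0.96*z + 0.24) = 0.2208*z^3 + 3.7608*z^2 + 1.7232*z + 0.1992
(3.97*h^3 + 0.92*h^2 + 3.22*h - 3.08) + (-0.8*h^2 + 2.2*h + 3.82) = 3.97*h^3 + 0.12*h^2 + 5.42*h + 0.74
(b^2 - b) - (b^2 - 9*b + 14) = 8*b - 14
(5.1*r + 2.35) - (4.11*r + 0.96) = 0.989999999999999*r + 1.39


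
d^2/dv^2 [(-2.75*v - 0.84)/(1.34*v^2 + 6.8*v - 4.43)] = (-(2.68*v + 6.8)*(2.75*v + 0.84)*(5.36*v + 13.6) + (22.11*v + 39.6512)*(1.34*v^2 + 6.8*v - 4.43))/(1.34*v^2 + 6.8*v - 4.43)^3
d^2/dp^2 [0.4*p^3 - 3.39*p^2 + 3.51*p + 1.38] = 2.4*p - 6.78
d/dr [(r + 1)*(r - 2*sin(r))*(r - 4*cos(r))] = (r + 1)*(r - 2*sin(r))*(4*sin(r) + 1) - (r + 1)*(r - 4*cos(r))*(2*cos(r) - 1) + (r - 2*sin(r))*(r - 4*cos(r))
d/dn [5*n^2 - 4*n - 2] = 10*n - 4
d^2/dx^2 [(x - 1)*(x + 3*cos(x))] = (3 - 3*x)*cos(x) - 6*sin(x) + 2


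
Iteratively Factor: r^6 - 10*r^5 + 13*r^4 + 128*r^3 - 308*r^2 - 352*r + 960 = (r - 2)*(r^5 - 8*r^4 - 3*r^3 + 122*r^2 - 64*r - 480) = (r - 5)*(r - 2)*(r^4 - 3*r^3 - 18*r^2 + 32*r + 96) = (r - 5)*(r - 4)*(r - 2)*(r^3 + r^2 - 14*r - 24) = (r - 5)*(r - 4)*(r - 2)*(r + 3)*(r^2 - 2*r - 8) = (r - 5)*(r - 4)*(r - 2)*(r + 2)*(r + 3)*(r - 4)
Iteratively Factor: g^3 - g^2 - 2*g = (g)*(g^2 - g - 2) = g*(g + 1)*(g - 2)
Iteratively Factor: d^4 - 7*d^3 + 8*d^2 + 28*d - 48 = (d + 2)*(d^3 - 9*d^2 + 26*d - 24) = (d - 3)*(d + 2)*(d^2 - 6*d + 8) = (d - 3)*(d - 2)*(d + 2)*(d - 4)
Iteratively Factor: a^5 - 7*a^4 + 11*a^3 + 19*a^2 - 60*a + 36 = (a - 3)*(a^4 - 4*a^3 - a^2 + 16*a - 12) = (a - 3)^2*(a^3 - a^2 - 4*a + 4) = (a - 3)^2*(a + 2)*(a^2 - 3*a + 2) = (a - 3)^2*(a - 1)*(a + 2)*(a - 2)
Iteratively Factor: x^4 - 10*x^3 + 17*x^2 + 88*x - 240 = (x - 4)*(x^3 - 6*x^2 - 7*x + 60) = (x - 4)^2*(x^2 - 2*x - 15) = (x - 5)*(x - 4)^2*(x + 3)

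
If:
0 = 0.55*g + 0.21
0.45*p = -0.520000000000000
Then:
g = -0.38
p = -1.16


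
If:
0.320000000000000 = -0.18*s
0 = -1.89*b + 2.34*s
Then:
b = -2.20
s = -1.78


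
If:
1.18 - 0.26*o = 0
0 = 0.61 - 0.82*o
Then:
No Solution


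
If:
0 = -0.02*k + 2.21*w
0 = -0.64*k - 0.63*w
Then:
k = 0.00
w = 0.00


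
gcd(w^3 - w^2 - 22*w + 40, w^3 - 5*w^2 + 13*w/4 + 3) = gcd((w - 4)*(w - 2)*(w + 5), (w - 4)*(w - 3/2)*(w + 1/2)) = w - 4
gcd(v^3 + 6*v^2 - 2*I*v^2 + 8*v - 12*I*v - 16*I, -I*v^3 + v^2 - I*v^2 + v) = 1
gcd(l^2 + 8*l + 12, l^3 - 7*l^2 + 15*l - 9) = 1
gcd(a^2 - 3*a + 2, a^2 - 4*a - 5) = 1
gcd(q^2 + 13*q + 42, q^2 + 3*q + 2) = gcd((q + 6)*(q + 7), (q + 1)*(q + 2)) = 1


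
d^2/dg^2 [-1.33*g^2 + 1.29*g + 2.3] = -2.66000000000000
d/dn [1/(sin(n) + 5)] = -cos(n)/(sin(n) + 5)^2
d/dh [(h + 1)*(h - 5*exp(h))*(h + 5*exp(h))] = 3*h^2 - 50*h*exp(2*h) + 2*h - 75*exp(2*h)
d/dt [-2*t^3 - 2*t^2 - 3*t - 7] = -6*t^2 - 4*t - 3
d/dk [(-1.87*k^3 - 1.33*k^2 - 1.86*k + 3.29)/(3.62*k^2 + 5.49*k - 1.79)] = (-6.7694*k^4 - 20.5326*k^3 + 9.4734*k^2 - 19.0582*k - 14.7327)/(13.1044*k^4 + 39.7476*k^3 + 17.1805*k^2 - 19.6542*k + 3.2041)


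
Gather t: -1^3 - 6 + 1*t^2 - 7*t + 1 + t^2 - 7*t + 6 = 2*t^2 - 14*t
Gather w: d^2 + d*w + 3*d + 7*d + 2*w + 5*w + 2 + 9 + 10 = d^2 + 10*d + w*(d + 7) + 21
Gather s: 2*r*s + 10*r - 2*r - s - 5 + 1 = 8*r + s*(2*r - 1) - 4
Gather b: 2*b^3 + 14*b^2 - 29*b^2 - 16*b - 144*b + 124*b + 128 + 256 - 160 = 2*b^3 - 15*b^2 - 36*b + 224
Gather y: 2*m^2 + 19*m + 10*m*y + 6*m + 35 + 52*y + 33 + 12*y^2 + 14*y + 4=2*m^2 + 25*m + 12*y^2 + y*(10*m + 66) + 72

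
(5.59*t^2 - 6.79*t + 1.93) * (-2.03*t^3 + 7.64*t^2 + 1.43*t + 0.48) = -11.3477*t^5 + 56.4913*t^4 - 47.7998*t^3 + 7.7187*t^2 - 0.4993*t + 0.9264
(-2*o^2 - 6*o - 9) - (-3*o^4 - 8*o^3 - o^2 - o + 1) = 3*o^4 + 8*o^3 - o^2 - 5*o - 10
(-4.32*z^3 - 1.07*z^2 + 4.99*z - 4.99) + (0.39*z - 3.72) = -4.32*z^3 - 1.07*z^2 + 5.38*z - 8.71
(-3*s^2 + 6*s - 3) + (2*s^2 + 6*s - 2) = -s^2 + 12*s - 5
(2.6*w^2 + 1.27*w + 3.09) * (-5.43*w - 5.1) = -14.118*w^3 - 20.1561*w^2 - 23.2557*w - 15.759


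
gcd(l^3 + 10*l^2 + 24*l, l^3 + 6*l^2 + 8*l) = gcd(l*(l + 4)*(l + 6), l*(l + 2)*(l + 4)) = l^2 + 4*l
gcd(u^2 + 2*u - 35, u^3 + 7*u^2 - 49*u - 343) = u + 7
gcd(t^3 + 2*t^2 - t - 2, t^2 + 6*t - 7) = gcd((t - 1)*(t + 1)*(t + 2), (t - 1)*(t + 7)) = t - 1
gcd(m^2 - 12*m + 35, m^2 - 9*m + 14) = m - 7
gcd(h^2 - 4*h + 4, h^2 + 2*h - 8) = h - 2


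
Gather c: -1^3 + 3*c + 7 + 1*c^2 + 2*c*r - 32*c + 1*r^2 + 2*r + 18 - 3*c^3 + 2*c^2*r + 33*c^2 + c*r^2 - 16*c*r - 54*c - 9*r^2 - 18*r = -3*c^3 + c^2*(2*r + 34) + c*(r^2 - 14*r - 83) - 8*r^2 - 16*r + 24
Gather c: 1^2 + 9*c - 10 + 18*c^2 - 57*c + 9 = 18*c^2 - 48*c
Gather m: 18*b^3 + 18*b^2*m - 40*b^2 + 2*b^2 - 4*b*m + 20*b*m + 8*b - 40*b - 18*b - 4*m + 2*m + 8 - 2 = 18*b^3 - 38*b^2 - 50*b + m*(18*b^2 + 16*b - 2) + 6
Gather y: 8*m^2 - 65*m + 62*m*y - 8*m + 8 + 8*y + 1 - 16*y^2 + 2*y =8*m^2 - 73*m - 16*y^2 + y*(62*m + 10) + 9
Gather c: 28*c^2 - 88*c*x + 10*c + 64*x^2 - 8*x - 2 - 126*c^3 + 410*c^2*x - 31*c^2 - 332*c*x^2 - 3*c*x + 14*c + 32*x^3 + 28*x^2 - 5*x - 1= -126*c^3 + c^2*(410*x - 3) + c*(-332*x^2 - 91*x + 24) + 32*x^3 + 92*x^2 - 13*x - 3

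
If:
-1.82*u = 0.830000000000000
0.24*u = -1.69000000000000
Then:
No Solution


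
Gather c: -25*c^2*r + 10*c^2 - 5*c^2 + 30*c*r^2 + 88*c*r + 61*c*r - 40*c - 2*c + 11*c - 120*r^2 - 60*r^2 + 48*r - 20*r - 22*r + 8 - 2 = c^2*(5 - 25*r) + c*(30*r^2 + 149*r - 31) - 180*r^2 + 6*r + 6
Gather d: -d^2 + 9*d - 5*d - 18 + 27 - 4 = -d^2 + 4*d + 5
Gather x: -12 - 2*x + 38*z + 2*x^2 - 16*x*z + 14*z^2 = 2*x^2 + x*(-16*z - 2) + 14*z^2 + 38*z - 12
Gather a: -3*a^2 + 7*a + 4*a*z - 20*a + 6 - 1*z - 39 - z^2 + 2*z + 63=-3*a^2 + a*(4*z - 13) - z^2 + z + 30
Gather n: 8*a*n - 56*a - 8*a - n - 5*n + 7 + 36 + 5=-64*a + n*(8*a - 6) + 48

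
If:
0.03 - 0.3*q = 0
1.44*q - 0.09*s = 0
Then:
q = 0.10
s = 1.60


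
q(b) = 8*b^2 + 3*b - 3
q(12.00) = 1185.00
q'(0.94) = 18.04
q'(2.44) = 42.04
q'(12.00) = 195.00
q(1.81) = 28.64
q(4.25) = 154.25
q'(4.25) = 71.00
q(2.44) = 51.95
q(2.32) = 47.02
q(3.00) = 78.00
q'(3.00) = 51.00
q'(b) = 16*b + 3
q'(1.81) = 31.96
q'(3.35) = 56.60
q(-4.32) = 133.34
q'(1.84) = 32.44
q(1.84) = 29.60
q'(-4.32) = -66.12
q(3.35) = 96.83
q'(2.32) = 40.12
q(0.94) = 6.89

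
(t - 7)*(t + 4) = t^2 - 3*t - 28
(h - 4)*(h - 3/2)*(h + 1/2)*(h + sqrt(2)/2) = h^4 - 5*h^3 + sqrt(2)*h^3/2 - 5*sqrt(2)*h^2/2 + 13*h^2/4 + 13*sqrt(2)*h/8 + 3*h + 3*sqrt(2)/2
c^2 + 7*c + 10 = (c + 2)*(c + 5)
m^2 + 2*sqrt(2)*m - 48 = (m - 4*sqrt(2))*(m + 6*sqrt(2))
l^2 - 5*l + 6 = (l - 3)*(l - 2)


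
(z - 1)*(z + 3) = z^2 + 2*z - 3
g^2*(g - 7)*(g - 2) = g^4 - 9*g^3 + 14*g^2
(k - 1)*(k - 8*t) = k^2 - 8*k*t - k + 8*t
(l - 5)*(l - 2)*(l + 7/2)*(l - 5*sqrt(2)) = l^4 - 5*sqrt(2)*l^3 - 7*l^3/2 - 29*l^2/2 + 35*sqrt(2)*l^2/2 + 35*l + 145*sqrt(2)*l/2 - 175*sqrt(2)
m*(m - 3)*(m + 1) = m^3 - 2*m^2 - 3*m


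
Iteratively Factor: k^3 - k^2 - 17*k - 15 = (k + 3)*(k^2 - 4*k - 5) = (k - 5)*(k + 3)*(k + 1)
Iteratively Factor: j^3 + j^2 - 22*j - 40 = (j - 5)*(j^2 + 6*j + 8) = (j - 5)*(j + 2)*(j + 4)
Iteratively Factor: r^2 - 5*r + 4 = (r - 1)*(r - 4)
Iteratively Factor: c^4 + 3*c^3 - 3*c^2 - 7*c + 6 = (c + 2)*(c^3 + c^2 - 5*c + 3) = (c - 1)*(c + 2)*(c^2 + 2*c - 3) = (c - 1)^2*(c + 2)*(c + 3)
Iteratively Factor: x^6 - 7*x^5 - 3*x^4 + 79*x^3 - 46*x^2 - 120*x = (x - 2)*(x^5 - 5*x^4 - 13*x^3 + 53*x^2 + 60*x) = (x - 5)*(x - 2)*(x^4 - 13*x^2 - 12*x) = (x - 5)*(x - 2)*(x + 3)*(x^3 - 3*x^2 - 4*x) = x*(x - 5)*(x - 2)*(x + 3)*(x^2 - 3*x - 4) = x*(x - 5)*(x - 2)*(x + 1)*(x + 3)*(x - 4)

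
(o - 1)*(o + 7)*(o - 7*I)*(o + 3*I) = o^4 + 6*o^3 - 4*I*o^3 + 14*o^2 - 24*I*o^2 + 126*o + 28*I*o - 147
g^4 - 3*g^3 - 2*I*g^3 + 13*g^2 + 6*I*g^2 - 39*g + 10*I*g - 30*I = (g - 3)*(g - 5*I)*(g + I)*(g + 2*I)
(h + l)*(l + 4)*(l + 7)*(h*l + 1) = h^2*l^3 + 11*h^2*l^2 + 28*h^2*l + h*l^4 + 11*h*l^3 + 29*h*l^2 + 11*h*l + 28*h + l^3 + 11*l^2 + 28*l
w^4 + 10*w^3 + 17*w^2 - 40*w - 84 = (w - 2)*(w + 2)*(w + 3)*(w + 7)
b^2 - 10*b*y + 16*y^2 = (b - 8*y)*(b - 2*y)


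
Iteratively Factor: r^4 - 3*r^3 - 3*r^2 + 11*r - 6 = (r - 1)*(r^3 - 2*r^2 - 5*r + 6) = (r - 1)^2*(r^2 - r - 6) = (r - 3)*(r - 1)^2*(r + 2)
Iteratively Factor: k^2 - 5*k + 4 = (k - 1)*(k - 4)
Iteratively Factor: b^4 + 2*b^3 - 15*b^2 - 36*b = (b + 3)*(b^3 - b^2 - 12*b) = (b + 3)^2*(b^2 - 4*b) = (b - 4)*(b + 3)^2*(b)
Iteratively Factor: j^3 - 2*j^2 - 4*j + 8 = (j + 2)*(j^2 - 4*j + 4) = (j - 2)*(j + 2)*(j - 2)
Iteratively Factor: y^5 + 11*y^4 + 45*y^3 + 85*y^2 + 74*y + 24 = (y + 1)*(y^4 + 10*y^3 + 35*y^2 + 50*y + 24) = (y + 1)*(y + 4)*(y^3 + 6*y^2 + 11*y + 6) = (y + 1)*(y + 3)*(y + 4)*(y^2 + 3*y + 2) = (y + 1)*(y + 2)*(y + 3)*(y + 4)*(y + 1)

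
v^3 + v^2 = v^2*(v + 1)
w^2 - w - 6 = (w - 3)*(w + 2)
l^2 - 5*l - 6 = (l - 6)*(l + 1)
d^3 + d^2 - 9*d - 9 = (d - 3)*(d + 1)*(d + 3)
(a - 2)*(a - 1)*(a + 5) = a^3 + 2*a^2 - 13*a + 10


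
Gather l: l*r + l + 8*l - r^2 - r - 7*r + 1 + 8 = l*(r + 9) - r^2 - 8*r + 9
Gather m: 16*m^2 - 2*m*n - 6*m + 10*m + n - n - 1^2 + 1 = 16*m^2 + m*(4 - 2*n)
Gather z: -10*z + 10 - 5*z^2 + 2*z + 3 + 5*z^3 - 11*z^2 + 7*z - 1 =5*z^3 - 16*z^2 - z + 12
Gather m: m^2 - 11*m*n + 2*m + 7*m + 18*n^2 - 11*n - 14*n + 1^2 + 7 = m^2 + m*(9 - 11*n) + 18*n^2 - 25*n + 8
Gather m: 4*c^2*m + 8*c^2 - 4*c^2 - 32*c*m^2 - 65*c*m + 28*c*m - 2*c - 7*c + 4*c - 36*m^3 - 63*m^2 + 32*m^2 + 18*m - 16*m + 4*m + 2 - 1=4*c^2 - 5*c - 36*m^3 + m^2*(-32*c - 31) + m*(4*c^2 - 37*c + 6) + 1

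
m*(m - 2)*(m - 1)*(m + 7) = m^4 + 4*m^3 - 19*m^2 + 14*m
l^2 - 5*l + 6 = (l - 3)*(l - 2)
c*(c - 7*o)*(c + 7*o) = c^3 - 49*c*o^2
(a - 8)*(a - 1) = a^2 - 9*a + 8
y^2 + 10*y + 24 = (y + 4)*(y + 6)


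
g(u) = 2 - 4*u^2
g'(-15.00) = 120.00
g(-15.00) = -898.00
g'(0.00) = 0.00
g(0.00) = 2.00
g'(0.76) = -6.08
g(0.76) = -0.31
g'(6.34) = -50.72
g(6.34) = -158.78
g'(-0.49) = 3.92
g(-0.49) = 1.04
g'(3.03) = -24.24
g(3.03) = -34.72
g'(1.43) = -11.44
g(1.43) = -6.18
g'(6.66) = -53.28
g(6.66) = -175.42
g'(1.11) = -8.88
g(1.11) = -2.93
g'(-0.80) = 6.40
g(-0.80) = -0.56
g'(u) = -8*u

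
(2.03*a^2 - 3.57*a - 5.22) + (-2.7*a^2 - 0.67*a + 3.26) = -0.67*a^2 - 4.24*a - 1.96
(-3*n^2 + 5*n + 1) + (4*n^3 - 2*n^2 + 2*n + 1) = 4*n^3 - 5*n^2 + 7*n + 2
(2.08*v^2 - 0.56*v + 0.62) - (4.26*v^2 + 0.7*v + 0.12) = -2.18*v^2 - 1.26*v + 0.5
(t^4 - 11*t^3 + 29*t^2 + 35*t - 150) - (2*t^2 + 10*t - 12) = t^4 - 11*t^3 + 27*t^2 + 25*t - 138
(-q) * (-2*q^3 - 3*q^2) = 2*q^4 + 3*q^3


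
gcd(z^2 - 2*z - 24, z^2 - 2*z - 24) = z^2 - 2*z - 24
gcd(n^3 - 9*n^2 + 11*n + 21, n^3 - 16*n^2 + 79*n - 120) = n - 3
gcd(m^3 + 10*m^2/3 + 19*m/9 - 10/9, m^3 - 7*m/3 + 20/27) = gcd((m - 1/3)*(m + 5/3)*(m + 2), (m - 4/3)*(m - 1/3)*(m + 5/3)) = m^2 + 4*m/3 - 5/9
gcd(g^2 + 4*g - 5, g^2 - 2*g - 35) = g + 5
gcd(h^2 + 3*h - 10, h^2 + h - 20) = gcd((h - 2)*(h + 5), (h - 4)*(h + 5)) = h + 5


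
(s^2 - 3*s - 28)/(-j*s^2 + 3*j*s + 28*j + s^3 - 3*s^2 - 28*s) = 1/(-j + s)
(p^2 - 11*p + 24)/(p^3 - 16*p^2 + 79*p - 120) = 1/(p - 5)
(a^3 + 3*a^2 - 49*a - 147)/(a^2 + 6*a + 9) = (a^2 - 49)/(a + 3)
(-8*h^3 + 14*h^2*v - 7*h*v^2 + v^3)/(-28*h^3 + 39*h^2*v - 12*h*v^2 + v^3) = (-2*h + v)/(-7*h + v)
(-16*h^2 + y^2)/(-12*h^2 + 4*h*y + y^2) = (-16*h^2 + y^2)/(-12*h^2 + 4*h*y + y^2)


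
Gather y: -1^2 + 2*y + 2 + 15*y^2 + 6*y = 15*y^2 + 8*y + 1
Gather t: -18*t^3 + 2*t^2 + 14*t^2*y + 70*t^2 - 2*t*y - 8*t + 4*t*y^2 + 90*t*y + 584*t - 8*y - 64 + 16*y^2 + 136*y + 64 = -18*t^3 + t^2*(14*y + 72) + t*(4*y^2 + 88*y + 576) + 16*y^2 + 128*y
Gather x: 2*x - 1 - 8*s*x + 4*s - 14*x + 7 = 4*s + x*(-8*s - 12) + 6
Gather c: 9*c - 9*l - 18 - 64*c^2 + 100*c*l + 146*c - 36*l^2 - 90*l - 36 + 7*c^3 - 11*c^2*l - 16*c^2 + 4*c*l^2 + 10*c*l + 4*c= 7*c^3 + c^2*(-11*l - 80) + c*(4*l^2 + 110*l + 159) - 36*l^2 - 99*l - 54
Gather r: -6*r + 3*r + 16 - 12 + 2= 6 - 3*r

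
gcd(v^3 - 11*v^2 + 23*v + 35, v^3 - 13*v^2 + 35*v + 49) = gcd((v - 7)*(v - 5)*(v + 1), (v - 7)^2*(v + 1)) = v^2 - 6*v - 7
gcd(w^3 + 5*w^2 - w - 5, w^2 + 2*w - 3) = w - 1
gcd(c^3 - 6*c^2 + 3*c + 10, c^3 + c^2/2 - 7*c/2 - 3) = c^2 - c - 2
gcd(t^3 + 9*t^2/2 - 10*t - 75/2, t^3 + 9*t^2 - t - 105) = t^2 + 2*t - 15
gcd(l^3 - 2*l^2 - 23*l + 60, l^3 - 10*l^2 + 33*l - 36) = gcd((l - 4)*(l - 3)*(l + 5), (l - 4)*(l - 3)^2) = l^2 - 7*l + 12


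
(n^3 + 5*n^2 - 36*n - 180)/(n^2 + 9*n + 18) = (n^2 - n - 30)/(n + 3)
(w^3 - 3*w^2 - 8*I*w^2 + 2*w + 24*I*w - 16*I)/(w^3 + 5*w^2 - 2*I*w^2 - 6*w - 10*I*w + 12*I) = (w^2 + w*(-2 - 8*I) + 16*I)/(w^2 + w*(6 - 2*I) - 12*I)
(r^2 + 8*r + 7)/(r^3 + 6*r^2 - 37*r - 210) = (r + 1)/(r^2 - r - 30)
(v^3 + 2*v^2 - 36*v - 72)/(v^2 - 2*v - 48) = (v^2 - 4*v - 12)/(v - 8)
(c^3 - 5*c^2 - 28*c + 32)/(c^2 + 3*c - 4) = c - 8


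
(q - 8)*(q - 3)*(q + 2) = q^3 - 9*q^2 + 2*q + 48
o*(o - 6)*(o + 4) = o^3 - 2*o^2 - 24*o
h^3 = h^3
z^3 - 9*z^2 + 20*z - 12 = (z - 6)*(z - 2)*(z - 1)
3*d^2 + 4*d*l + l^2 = (d + l)*(3*d + l)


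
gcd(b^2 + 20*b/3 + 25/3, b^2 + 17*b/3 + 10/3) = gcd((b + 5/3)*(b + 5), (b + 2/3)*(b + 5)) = b + 5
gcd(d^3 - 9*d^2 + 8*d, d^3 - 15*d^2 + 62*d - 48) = d^2 - 9*d + 8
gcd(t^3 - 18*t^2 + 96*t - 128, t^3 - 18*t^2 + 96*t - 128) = t^3 - 18*t^2 + 96*t - 128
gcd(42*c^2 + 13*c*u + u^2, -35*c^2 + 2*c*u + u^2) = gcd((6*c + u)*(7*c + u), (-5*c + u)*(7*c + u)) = 7*c + u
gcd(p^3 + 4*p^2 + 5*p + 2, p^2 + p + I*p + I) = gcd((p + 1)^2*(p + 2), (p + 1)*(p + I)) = p + 1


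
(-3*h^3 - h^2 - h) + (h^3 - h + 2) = -2*h^3 - h^2 - 2*h + 2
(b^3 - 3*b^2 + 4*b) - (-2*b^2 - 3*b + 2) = b^3 - b^2 + 7*b - 2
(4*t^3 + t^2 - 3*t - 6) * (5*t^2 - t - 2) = 20*t^5 + t^4 - 24*t^3 - 29*t^2 + 12*t + 12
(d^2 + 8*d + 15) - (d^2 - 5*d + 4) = 13*d + 11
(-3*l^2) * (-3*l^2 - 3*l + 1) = 9*l^4 + 9*l^3 - 3*l^2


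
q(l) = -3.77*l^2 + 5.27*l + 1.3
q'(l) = 5.27 - 7.54*l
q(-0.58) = -3.02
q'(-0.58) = 9.64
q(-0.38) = -1.25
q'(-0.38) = 8.14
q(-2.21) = -28.76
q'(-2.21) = 21.93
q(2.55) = -9.78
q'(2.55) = -13.96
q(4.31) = -46.02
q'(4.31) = -27.23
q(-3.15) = -52.71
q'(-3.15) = 29.02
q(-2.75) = -41.70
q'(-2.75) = 26.00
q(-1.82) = -20.78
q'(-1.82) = 18.99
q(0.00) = 1.30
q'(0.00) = 5.27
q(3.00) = -16.82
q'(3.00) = -17.35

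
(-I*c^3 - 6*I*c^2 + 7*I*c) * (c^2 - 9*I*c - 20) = -I*c^5 - 9*c^4 - 6*I*c^4 - 54*c^3 + 27*I*c^3 + 63*c^2 + 120*I*c^2 - 140*I*c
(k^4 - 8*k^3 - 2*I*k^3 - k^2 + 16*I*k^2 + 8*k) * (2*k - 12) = 2*k^5 - 28*k^4 - 4*I*k^4 + 94*k^3 + 56*I*k^3 + 28*k^2 - 192*I*k^2 - 96*k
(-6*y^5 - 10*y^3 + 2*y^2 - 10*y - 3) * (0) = 0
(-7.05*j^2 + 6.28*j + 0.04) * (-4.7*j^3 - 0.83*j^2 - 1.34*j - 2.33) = 33.135*j^5 - 23.6645*j^4 + 4.0466*j^3 + 7.9781*j^2 - 14.686*j - 0.0932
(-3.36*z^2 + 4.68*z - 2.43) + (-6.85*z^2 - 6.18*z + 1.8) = -10.21*z^2 - 1.5*z - 0.63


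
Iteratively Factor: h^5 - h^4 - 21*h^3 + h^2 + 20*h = (h + 1)*(h^4 - 2*h^3 - 19*h^2 + 20*h) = h*(h + 1)*(h^3 - 2*h^2 - 19*h + 20) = h*(h + 1)*(h + 4)*(h^2 - 6*h + 5) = h*(h - 5)*(h + 1)*(h + 4)*(h - 1)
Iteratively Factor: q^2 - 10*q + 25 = (q - 5)*(q - 5)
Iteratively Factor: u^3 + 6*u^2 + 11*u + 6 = (u + 1)*(u^2 + 5*u + 6) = (u + 1)*(u + 2)*(u + 3)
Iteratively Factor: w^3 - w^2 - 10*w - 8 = (w - 4)*(w^2 + 3*w + 2) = (w - 4)*(w + 1)*(w + 2)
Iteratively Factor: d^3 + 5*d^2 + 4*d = (d + 4)*(d^2 + d) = d*(d + 4)*(d + 1)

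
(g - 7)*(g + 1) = g^2 - 6*g - 7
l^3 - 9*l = l*(l - 3)*(l + 3)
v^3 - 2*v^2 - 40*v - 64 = (v - 8)*(v + 2)*(v + 4)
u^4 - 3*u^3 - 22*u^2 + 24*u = u*(u - 6)*(u - 1)*(u + 4)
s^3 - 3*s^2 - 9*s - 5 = (s - 5)*(s + 1)^2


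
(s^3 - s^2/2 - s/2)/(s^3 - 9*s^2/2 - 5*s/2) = (s - 1)/(s - 5)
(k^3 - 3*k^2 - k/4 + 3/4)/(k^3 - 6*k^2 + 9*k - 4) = (4*k^3 - 12*k^2 - k + 3)/(4*(k^3 - 6*k^2 + 9*k - 4))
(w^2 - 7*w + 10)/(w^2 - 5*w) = (w - 2)/w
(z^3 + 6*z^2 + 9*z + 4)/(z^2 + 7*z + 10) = (z^3 + 6*z^2 + 9*z + 4)/(z^2 + 7*z + 10)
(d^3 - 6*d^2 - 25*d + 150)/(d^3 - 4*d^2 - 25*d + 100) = (d - 6)/(d - 4)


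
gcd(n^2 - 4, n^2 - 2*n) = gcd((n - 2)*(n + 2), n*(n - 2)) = n - 2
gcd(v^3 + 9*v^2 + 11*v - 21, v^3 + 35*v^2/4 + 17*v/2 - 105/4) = v^2 + 10*v + 21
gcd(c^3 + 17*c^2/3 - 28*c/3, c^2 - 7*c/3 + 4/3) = c - 4/3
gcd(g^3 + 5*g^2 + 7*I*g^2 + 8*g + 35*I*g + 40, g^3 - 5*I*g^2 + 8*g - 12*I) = g - I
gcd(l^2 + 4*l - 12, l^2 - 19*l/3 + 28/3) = 1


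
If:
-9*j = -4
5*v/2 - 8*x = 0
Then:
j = 4/9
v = 16*x/5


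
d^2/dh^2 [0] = 0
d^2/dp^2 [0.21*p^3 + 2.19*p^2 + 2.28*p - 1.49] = 1.26*p + 4.38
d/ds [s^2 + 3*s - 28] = 2*s + 3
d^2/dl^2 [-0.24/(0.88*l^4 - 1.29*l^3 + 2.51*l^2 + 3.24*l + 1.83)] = ((2.5344*l^2 - 1.8576*l + 1.2048)*(0.88*l^4 - 1.29*l^3 + 2.51*l^2 + 3.24*l + 1.83) - 0.24*(3.52*l^3 - 3.87*l^2 + 5.02*l + 3.24)*(7.04*l^3 - 7.74*l^2 + 10.04*l + 6.48))/(0.88*l^4 - 1.29*l^3 + 2.51*l^2 + 3.24*l + 1.83)^3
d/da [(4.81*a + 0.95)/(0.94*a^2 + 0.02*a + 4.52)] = (-4.5214*a^2 - 1.786*a + 21.7222)/(0.8836*a^4 + 0.0376*a^3 + 8.498*a^2 + 0.1808*a + 20.4304)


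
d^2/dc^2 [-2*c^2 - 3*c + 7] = -4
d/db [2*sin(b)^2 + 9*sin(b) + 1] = (4*sin(b) + 9)*cos(b)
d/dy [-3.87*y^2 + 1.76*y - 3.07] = 1.76 - 7.74*y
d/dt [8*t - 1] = 8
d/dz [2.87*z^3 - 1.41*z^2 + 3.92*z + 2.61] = 8.61*z^2 - 2.82*z + 3.92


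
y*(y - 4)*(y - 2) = y^3 - 6*y^2 + 8*y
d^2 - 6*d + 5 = (d - 5)*(d - 1)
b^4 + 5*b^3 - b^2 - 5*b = b*(b - 1)*(b + 1)*(b + 5)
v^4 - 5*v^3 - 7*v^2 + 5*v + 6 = (v - 6)*(v - 1)*(v + 1)^2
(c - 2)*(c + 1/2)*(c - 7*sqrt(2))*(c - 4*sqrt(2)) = c^4 - 11*sqrt(2)*c^3 - 3*c^3/2 + 33*sqrt(2)*c^2/2 + 55*c^2 - 84*c + 11*sqrt(2)*c - 56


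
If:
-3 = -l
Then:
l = 3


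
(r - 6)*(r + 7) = r^2 + r - 42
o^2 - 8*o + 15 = (o - 5)*(o - 3)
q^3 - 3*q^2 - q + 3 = (q - 3)*(q - 1)*(q + 1)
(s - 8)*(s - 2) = s^2 - 10*s + 16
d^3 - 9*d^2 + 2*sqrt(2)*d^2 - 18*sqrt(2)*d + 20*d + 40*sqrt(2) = (d - 5)*(d - 4)*(d + 2*sqrt(2))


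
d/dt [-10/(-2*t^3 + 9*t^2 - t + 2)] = 10*(-6*t^2 + 18*t - 1)/(2*t^3 - 9*t^2 + t - 2)^2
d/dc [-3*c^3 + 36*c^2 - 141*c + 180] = -9*c^2 + 72*c - 141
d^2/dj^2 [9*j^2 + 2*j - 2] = 18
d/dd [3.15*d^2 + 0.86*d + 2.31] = 6.3*d + 0.86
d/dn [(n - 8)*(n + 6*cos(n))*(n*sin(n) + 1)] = (8 - n)*(n*sin(n) + 1)*(6*sin(n) - 1) + (n - 8)*(n + 6*cos(n))*(n*cos(n) + sin(n)) + (n + 6*cos(n))*(n*sin(n) + 1)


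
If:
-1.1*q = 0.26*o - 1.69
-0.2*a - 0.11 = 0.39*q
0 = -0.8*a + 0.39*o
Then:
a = -65.01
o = -133.35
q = 33.06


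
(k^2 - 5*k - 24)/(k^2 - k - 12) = (k - 8)/(k - 4)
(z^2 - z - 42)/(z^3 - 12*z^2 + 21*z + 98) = (z + 6)/(z^2 - 5*z - 14)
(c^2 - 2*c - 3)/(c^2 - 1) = (c - 3)/(c - 1)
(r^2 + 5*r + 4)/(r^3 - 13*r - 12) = (r + 4)/(r^2 - r - 12)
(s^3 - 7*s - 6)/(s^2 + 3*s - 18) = (s^2 + 3*s + 2)/(s + 6)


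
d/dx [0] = 0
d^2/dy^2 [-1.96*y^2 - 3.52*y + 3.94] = -3.92000000000000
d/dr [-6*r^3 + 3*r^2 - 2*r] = -18*r^2 + 6*r - 2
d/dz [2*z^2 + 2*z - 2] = 4*z + 2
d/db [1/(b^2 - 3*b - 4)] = (3 - 2*b)/(-b^2 + 3*b + 4)^2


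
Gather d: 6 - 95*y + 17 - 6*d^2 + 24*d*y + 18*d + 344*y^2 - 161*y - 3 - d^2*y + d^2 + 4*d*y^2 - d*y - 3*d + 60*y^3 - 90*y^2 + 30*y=d^2*(-y - 5) + d*(4*y^2 + 23*y + 15) + 60*y^3 + 254*y^2 - 226*y + 20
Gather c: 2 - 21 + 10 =-9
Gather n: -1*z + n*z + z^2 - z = n*z + z^2 - 2*z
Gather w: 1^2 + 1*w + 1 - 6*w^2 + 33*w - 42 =-6*w^2 + 34*w - 40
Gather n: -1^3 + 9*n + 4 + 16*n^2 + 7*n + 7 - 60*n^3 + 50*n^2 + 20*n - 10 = -60*n^3 + 66*n^2 + 36*n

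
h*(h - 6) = h^2 - 6*h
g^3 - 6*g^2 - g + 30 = (g - 5)*(g - 3)*(g + 2)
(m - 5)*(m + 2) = m^2 - 3*m - 10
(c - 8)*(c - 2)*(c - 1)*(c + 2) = c^4 - 9*c^3 + 4*c^2 + 36*c - 32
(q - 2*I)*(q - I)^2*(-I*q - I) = -I*q^4 - 4*q^3 - I*q^3 - 4*q^2 + 5*I*q^2 + 2*q + 5*I*q + 2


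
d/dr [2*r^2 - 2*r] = 4*r - 2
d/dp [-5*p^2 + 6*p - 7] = 6 - 10*p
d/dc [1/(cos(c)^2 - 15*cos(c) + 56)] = (2*cos(c) - 15)*sin(c)/(cos(c)^2 - 15*cos(c) + 56)^2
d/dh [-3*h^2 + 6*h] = 6 - 6*h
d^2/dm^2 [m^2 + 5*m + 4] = 2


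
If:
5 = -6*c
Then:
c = -5/6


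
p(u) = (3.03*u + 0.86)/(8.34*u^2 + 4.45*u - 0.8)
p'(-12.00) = -0.00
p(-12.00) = -0.03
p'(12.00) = -0.00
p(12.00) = 0.03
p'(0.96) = -0.35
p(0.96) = 0.34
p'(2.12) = -0.07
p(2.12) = 0.16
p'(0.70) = -0.70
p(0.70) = 0.47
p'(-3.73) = -0.03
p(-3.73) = -0.11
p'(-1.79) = -0.19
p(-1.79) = -0.25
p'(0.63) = -0.90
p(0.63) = 0.52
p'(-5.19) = -0.02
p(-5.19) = -0.07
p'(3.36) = -0.03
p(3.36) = 0.10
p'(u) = (-16.68*u - 4.45)*(3.03*u + 0.86)/(8.34*u^2 + 4.45*u - 0.8)^2 + 3.03/(8.34*u^2 + 4.45*u - 0.8)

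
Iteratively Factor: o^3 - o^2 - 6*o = (o + 2)*(o^2 - 3*o) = o*(o + 2)*(o - 3)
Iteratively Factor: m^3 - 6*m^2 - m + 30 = (m - 3)*(m^2 - 3*m - 10) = (m - 3)*(m + 2)*(m - 5)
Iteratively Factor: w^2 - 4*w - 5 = (w + 1)*(w - 5)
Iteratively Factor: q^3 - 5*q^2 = (q - 5)*(q^2) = q*(q - 5)*(q)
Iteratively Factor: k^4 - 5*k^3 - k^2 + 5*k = (k + 1)*(k^3 - 6*k^2 + 5*k) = k*(k + 1)*(k^2 - 6*k + 5) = k*(k - 5)*(k + 1)*(k - 1)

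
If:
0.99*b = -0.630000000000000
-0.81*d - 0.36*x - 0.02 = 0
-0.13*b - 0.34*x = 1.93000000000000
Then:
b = -0.64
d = 2.39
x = -5.43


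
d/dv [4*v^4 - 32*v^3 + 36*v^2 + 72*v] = 16*v^3 - 96*v^2 + 72*v + 72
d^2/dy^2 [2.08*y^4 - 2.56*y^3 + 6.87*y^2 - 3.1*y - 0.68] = 24.96*y^2 - 15.36*y + 13.74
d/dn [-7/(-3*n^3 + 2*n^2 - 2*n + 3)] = 7*(-9*n^2 + 4*n - 2)/(3*n^3 - 2*n^2 + 2*n - 3)^2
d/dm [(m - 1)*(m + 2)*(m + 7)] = 3*m^2 + 16*m + 5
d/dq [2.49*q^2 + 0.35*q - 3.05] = 4.98*q + 0.35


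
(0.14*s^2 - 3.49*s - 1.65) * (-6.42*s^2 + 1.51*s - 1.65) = -0.8988*s^4 + 22.6172*s^3 + 5.0921*s^2 + 3.267*s + 2.7225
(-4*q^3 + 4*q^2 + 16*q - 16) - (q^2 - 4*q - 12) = -4*q^3 + 3*q^2 + 20*q - 4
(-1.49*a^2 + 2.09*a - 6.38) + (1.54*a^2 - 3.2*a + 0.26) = 0.05*a^2 - 1.11*a - 6.12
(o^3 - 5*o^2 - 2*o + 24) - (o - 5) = o^3 - 5*o^2 - 3*o + 29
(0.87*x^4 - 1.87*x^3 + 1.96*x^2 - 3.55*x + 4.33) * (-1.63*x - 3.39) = -1.4181*x^5 + 0.0987999999999998*x^4 + 3.1445*x^3 - 0.857900000000001*x^2 + 4.9766*x - 14.6787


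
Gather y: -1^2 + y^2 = y^2 - 1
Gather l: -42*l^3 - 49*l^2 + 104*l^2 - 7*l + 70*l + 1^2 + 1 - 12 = -42*l^3 + 55*l^2 + 63*l - 10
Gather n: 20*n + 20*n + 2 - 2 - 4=40*n - 4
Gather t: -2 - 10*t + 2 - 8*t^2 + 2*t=-8*t^2 - 8*t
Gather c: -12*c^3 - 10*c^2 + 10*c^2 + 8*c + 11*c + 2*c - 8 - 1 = -12*c^3 + 21*c - 9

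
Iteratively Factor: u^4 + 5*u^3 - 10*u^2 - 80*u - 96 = (u + 4)*(u^3 + u^2 - 14*u - 24) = (u - 4)*(u + 4)*(u^2 + 5*u + 6) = (u - 4)*(u + 3)*(u + 4)*(u + 2)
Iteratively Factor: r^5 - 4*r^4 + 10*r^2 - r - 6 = (r - 1)*(r^4 - 3*r^3 - 3*r^2 + 7*r + 6) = (r - 1)*(r + 1)*(r^3 - 4*r^2 + r + 6) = (r - 2)*(r - 1)*(r + 1)*(r^2 - 2*r - 3) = (r - 3)*(r - 2)*(r - 1)*(r + 1)*(r + 1)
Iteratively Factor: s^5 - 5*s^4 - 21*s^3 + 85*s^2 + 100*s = (s + 1)*(s^4 - 6*s^3 - 15*s^2 + 100*s) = s*(s + 1)*(s^3 - 6*s^2 - 15*s + 100) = s*(s - 5)*(s + 1)*(s^2 - s - 20) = s*(s - 5)^2*(s + 1)*(s + 4)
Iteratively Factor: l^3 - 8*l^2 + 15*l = (l)*(l^2 - 8*l + 15) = l*(l - 3)*(l - 5)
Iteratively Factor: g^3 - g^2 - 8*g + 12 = (g + 3)*(g^2 - 4*g + 4) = (g - 2)*(g + 3)*(g - 2)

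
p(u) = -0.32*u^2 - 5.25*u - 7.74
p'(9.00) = -11.01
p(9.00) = -80.91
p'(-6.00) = -1.41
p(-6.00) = 12.24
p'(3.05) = -7.20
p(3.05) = -26.73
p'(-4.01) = -2.68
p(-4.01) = 8.17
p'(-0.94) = -4.65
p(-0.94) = -3.09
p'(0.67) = -5.68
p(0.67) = -11.40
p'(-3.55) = -2.98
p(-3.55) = 6.86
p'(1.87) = -6.45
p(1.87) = -18.68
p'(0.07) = -5.29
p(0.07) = -8.11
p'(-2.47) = -3.67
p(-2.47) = 3.28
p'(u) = -0.64*u - 5.25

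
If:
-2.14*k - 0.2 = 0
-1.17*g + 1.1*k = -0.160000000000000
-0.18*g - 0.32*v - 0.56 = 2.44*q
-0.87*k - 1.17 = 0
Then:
No Solution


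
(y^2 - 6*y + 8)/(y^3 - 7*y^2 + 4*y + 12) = (y - 4)/(y^2 - 5*y - 6)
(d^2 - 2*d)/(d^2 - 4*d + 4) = d/(d - 2)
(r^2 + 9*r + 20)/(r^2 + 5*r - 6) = (r^2 + 9*r + 20)/(r^2 + 5*r - 6)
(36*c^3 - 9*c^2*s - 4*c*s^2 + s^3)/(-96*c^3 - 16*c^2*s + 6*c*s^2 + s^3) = (-9*c^2 + s^2)/(24*c^2 + 10*c*s + s^2)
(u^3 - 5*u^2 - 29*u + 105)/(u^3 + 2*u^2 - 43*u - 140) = (u - 3)/(u + 4)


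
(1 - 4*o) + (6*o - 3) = 2*o - 2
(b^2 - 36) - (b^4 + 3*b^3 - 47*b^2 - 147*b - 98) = -b^4 - 3*b^3 + 48*b^2 + 147*b + 62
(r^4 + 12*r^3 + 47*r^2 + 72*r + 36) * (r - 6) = r^5 + 6*r^4 - 25*r^3 - 210*r^2 - 396*r - 216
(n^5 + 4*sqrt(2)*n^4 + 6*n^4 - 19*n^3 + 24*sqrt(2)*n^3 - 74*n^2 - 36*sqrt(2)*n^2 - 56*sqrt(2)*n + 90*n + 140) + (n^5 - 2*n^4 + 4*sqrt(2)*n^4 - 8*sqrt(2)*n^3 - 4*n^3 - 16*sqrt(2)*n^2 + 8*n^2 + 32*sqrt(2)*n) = 2*n^5 + 4*n^4 + 8*sqrt(2)*n^4 - 23*n^3 + 16*sqrt(2)*n^3 - 52*sqrt(2)*n^2 - 66*n^2 - 24*sqrt(2)*n + 90*n + 140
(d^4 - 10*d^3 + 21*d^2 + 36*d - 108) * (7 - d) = -d^5 + 17*d^4 - 91*d^3 + 111*d^2 + 360*d - 756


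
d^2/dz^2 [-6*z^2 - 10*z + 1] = -12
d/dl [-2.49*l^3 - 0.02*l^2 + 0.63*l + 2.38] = -7.47*l^2 - 0.04*l + 0.63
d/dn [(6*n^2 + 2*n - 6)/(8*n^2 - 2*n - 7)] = 2*(-14*n^2 + 6*n - 13)/(64*n^4 - 32*n^3 - 108*n^2 + 28*n + 49)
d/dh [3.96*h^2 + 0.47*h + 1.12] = 7.92*h + 0.47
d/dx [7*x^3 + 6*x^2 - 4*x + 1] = 21*x^2 + 12*x - 4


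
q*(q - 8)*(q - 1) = q^3 - 9*q^2 + 8*q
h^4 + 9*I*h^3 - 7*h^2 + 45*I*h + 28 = (h - I)^2*(h + 4*I)*(h + 7*I)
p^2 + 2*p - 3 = (p - 1)*(p + 3)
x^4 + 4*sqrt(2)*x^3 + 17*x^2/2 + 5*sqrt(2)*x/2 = x*(x + sqrt(2)/2)*(x + sqrt(2))*(x + 5*sqrt(2)/2)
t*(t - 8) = t^2 - 8*t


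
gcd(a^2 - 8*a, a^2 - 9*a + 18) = 1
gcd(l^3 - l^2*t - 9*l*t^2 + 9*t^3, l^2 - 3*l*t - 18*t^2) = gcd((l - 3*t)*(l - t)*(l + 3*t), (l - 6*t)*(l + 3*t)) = l + 3*t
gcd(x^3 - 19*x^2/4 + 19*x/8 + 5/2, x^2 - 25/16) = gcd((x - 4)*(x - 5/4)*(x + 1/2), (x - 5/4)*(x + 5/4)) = x - 5/4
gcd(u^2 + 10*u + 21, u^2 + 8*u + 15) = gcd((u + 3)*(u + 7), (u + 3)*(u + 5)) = u + 3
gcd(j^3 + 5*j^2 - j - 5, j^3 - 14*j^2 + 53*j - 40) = j - 1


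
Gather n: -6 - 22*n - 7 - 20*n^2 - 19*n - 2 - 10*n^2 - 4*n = -30*n^2 - 45*n - 15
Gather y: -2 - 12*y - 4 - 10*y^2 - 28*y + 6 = -10*y^2 - 40*y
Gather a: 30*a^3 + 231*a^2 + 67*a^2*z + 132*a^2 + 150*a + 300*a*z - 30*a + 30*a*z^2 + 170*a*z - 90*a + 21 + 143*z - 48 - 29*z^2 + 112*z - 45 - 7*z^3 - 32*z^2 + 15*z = 30*a^3 + a^2*(67*z + 363) + a*(30*z^2 + 470*z + 30) - 7*z^3 - 61*z^2 + 270*z - 72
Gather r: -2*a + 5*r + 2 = -2*a + 5*r + 2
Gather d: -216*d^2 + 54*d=-216*d^2 + 54*d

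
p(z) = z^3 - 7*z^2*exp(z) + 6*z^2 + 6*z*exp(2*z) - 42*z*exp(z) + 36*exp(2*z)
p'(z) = -7*z^2*exp(z) + 3*z^2 + 12*z*exp(2*z) - 56*z*exp(z) + 12*z + 78*exp(2*z) - 42*exp(z)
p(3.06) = 20672.34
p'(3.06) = 46298.52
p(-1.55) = 22.14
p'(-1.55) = -2.78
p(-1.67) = 22.53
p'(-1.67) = -3.60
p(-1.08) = 21.77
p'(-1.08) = 1.54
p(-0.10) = 32.78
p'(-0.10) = 28.71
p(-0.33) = 27.62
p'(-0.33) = 17.18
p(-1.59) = 22.26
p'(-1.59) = -3.06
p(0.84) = 131.87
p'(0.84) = 267.10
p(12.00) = 2860579107370.47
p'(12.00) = 5880304849650.43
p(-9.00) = -243.02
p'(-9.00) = 134.99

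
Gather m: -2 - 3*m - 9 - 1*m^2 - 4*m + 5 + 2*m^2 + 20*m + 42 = m^2 + 13*m + 36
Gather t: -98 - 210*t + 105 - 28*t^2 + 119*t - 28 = -28*t^2 - 91*t - 21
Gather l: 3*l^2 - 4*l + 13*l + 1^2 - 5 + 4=3*l^2 + 9*l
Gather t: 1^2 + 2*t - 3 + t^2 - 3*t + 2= t^2 - t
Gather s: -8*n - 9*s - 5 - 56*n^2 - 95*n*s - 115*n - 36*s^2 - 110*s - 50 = -56*n^2 - 123*n - 36*s^2 + s*(-95*n - 119) - 55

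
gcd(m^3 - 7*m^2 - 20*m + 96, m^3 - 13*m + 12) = m^2 + m - 12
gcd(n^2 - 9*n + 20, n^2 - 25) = n - 5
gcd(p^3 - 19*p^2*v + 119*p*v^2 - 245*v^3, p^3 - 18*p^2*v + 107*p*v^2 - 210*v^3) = p^2 - 12*p*v + 35*v^2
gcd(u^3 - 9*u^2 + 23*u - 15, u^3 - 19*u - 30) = u - 5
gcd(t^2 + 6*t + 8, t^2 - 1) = 1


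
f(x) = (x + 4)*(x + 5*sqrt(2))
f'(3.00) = 17.07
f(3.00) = 70.50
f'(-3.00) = 5.07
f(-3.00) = 4.07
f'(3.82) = 18.71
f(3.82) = 85.17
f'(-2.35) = 6.37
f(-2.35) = 7.79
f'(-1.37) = 8.33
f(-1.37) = 14.99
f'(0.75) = 12.57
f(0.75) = 37.15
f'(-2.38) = 6.31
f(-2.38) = 7.60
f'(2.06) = 15.19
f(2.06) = 55.33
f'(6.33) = 23.73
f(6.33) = 138.43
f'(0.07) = 11.21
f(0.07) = 29.06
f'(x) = 2*x + 4 + 5*sqrt(2)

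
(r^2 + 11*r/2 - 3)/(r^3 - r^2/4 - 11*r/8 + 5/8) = 4*(r + 6)/(4*r^2 + r - 5)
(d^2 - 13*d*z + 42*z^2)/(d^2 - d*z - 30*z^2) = (d - 7*z)/(d + 5*z)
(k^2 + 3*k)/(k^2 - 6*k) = (k + 3)/(k - 6)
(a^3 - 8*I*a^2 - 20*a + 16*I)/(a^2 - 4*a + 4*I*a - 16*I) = (a^3 - 8*I*a^2 - 20*a + 16*I)/(a^2 + 4*a*(-1 + I) - 16*I)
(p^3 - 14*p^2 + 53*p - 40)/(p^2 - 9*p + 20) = (p^2 - 9*p + 8)/(p - 4)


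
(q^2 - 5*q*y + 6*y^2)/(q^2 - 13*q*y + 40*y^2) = (q^2 - 5*q*y + 6*y^2)/(q^2 - 13*q*y + 40*y^2)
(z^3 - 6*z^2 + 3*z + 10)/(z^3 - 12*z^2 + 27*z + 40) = (z - 2)/(z - 8)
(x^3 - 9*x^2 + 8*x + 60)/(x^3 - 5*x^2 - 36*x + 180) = (x + 2)/(x + 6)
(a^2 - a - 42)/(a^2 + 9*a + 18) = (a - 7)/(a + 3)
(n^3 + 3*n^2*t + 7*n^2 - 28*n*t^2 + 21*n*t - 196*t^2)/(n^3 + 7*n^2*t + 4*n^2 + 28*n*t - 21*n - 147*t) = (n - 4*t)/(n - 3)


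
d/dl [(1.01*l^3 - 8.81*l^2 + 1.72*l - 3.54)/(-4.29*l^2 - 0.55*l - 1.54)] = (-4.3329*l^4 - 1.111*l^3 + 7.5581*l^2 - 3.2384*l - 4.5958)/(18.4041*l^4 + 4.719*l^3 + 13.5157*l^2 + 1.694*l + 2.3716)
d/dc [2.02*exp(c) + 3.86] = 2.02*exp(c)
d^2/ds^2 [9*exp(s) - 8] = 9*exp(s)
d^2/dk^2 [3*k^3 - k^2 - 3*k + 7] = 18*k - 2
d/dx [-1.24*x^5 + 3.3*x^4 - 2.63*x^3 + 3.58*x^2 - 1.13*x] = -6.2*x^4 + 13.2*x^3 - 7.89*x^2 + 7.16*x - 1.13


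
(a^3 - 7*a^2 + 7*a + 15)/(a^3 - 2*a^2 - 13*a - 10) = (a - 3)/(a + 2)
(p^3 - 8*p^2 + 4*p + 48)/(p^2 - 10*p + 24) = p + 2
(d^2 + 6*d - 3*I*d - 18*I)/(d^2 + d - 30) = (d - 3*I)/(d - 5)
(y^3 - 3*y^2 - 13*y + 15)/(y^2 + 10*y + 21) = (y^2 - 6*y + 5)/(y + 7)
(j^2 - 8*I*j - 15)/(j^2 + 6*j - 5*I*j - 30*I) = (j - 3*I)/(j + 6)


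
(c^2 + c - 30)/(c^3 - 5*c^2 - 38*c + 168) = (c - 5)/(c^2 - 11*c + 28)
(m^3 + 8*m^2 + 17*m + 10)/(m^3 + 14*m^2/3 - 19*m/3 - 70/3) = 3*(m + 1)/(3*m - 7)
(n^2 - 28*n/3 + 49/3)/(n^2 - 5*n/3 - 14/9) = 3*(n - 7)/(3*n + 2)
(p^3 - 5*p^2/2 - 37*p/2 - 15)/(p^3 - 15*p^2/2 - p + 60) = (p + 1)/(p - 4)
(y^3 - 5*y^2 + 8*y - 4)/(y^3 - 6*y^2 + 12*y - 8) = (y - 1)/(y - 2)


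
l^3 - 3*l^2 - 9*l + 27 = (l - 3)^2*(l + 3)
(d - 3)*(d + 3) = d^2 - 9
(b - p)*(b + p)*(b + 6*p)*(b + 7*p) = b^4 + 13*b^3*p + 41*b^2*p^2 - 13*b*p^3 - 42*p^4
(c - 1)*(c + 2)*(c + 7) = c^3 + 8*c^2 + 5*c - 14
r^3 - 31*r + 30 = (r - 5)*(r - 1)*(r + 6)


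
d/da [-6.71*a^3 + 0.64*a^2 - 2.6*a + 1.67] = -20.13*a^2 + 1.28*a - 2.6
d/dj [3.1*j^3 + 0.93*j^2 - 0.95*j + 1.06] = 9.3*j^2 + 1.86*j - 0.95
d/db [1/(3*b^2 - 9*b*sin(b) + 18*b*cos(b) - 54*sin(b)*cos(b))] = (2*b*sin(b) + b*cos(b) - 2*b/3 + sin(b) - 2*cos(b) + 6*cos(2*b))/((b - 3*sin(b))^2*(b + 6*cos(b))^2)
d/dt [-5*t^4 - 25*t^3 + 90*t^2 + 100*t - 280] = -20*t^3 - 75*t^2 + 180*t + 100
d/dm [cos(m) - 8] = -sin(m)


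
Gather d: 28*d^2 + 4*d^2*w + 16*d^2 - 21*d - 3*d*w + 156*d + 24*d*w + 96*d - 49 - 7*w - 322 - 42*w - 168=d^2*(4*w + 44) + d*(21*w + 231) - 49*w - 539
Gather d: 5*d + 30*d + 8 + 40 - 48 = 35*d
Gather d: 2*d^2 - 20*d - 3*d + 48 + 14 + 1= 2*d^2 - 23*d + 63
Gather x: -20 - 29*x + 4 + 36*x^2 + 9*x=36*x^2 - 20*x - 16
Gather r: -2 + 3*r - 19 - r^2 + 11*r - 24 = -r^2 + 14*r - 45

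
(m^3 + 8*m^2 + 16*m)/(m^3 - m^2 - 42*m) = (m^2 + 8*m + 16)/(m^2 - m - 42)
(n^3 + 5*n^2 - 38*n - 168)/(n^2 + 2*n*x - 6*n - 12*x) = (n^2 + 11*n + 28)/(n + 2*x)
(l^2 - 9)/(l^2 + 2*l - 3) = (l - 3)/(l - 1)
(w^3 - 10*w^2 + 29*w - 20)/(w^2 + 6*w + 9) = (w^3 - 10*w^2 + 29*w - 20)/(w^2 + 6*w + 9)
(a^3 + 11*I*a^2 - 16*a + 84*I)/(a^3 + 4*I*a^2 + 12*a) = (a + 7*I)/a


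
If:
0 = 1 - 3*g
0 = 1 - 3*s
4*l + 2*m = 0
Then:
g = 1/3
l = -m/2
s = 1/3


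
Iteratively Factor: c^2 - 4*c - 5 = (c + 1)*(c - 5)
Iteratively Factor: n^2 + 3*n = (n + 3)*(n)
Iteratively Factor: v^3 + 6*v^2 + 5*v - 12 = (v + 4)*(v^2 + 2*v - 3) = (v - 1)*(v + 4)*(v + 3)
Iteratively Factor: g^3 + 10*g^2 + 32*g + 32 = (g + 4)*(g^2 + 6*g + 8) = (g + 2)*(g + 4)*(g + 4)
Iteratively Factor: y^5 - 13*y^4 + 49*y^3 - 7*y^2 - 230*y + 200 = (y - 5)*(y^4 - 8*y^3 + 9*y^2 + 38*y - 40) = (y - 5)^2*(y^3 - 3*y^2 - 6*y + 8) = (y - 5)^2*(y + 2)*(y^2 - 5*y + 4) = (y - 5)^2*(y - 1)*(y + 2)*(y - 4)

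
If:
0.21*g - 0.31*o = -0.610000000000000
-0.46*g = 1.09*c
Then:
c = 1.2258628221931 - 0.622979467016164*o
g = 1.47619047619048*o - 2.9047619047619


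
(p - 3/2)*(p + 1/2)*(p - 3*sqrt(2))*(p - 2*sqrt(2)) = p^4 - 5*sqrt(2)*p^3 - p^3 + 5*sqrt(2)*p^2 + 45*p^2/4 - 12*p + 15*sqrt(2)*p/4 - 9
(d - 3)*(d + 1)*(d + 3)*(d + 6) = d^4 + 7*d^3 - 3*d^2 - 63*d - 54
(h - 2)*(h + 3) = h^2 + h - 6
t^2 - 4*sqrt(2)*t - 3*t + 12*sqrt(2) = (t - 3)*(t - 4*sqrt(2))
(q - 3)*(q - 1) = q^2 - 4*q + 3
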